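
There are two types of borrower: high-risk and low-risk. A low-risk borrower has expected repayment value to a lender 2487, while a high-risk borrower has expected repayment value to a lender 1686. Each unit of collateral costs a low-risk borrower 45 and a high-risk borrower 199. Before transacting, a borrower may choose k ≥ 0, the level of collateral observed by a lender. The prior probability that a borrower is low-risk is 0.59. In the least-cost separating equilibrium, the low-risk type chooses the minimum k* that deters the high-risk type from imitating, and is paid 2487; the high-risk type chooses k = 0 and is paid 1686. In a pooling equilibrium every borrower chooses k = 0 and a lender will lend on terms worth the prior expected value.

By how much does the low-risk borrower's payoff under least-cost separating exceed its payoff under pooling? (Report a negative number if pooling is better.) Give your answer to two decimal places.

147.28

Least-cost separating signal: k* solves 1686 = 2487 − 199·k*, so k* = (2487 − 1686)/199 ≈ 4.0251.
Low-risk type's separating payoff: 2487 − 45 × k* = 2487 − 45 × (2487 − 1686)/199 = 2487 − 36045/199 ≈ 2305.8693.
Pooling payoff: 0.59 × 2487 + 0.41 × 1686 = 2158.59.
Difference: 2305.8693 − 2158.59 = 147.2793, i.e. 147.28 to two decimal places.
The low-risk type prefers to separate.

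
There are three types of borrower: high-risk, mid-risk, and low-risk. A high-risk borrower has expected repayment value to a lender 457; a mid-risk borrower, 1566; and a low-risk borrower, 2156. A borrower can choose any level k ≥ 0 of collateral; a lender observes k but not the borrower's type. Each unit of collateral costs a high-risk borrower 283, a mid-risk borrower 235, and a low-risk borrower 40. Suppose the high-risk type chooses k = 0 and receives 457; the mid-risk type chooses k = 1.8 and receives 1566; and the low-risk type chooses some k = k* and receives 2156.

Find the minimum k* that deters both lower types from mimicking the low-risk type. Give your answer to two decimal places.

6.00

Mid-risk type (on-path payoff 1566 − 235×1.8 = 1143) won't mimic when 1143 ≥ 2156 − 235·k*, i.e. k* ≥ 4.31.
High-risk type (on-path payoff 457) won't mimic when 457 ≥ 2156 − 283·k*, i.e. k* ≥ 6.00.
Both must hold, so k* = max(6.00, 4.31) = 6.00. The high-risk type's constraint binds.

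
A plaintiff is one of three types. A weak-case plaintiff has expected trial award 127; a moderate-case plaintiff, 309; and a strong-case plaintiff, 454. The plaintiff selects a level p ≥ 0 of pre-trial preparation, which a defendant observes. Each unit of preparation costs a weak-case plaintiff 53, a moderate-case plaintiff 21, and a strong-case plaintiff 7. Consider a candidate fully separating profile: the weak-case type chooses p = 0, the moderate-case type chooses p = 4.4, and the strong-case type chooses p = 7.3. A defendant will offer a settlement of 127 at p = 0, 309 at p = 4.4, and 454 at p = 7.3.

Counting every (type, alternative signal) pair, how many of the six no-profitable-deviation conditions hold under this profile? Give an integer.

5

Moderate-case (own payoff 309 − 21×4.4 = 216.6): to p=0 gives 127 → no gain ✓; to p=7.3 gives 454 − 21×7.3 = 300.7 → profitable ✗.
Weak-case (own payoff 127): to p=4.4 gives 309 − 53×4.4 = 75.8 → no gain ✓; to p=7.3 gives 454 − 53×7.3 = 67.1 → no gain ✓.
Strong-case (own payoff 454 − 7×7.3 = 402.9): to p=0 gives 127 → no gain ✓; to p=4.4 gives 309 − 7×4.4 = 278.2 → no gain ✓.
5 of the 6 constraints hold; not an equilibrium.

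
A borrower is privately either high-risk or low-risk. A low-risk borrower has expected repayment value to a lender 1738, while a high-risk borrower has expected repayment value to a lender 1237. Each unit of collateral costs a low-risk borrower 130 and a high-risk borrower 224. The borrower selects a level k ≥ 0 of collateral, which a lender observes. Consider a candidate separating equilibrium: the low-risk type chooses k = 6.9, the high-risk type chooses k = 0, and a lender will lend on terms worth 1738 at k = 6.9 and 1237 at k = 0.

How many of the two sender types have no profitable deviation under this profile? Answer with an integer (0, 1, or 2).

1

High-risk type: stay at 0 → 1237; mimic → 1738 − 224 × 6.9 = 192.4. IC holds (1237 ≥ 192.4).
Low-risk type: signal → 1738 − 130 × 6.9 = 841; deviate to 0 → 1237. IC fails (841 < 1237).
1 of 2 constraints hold, so this profile is not an equilibrium.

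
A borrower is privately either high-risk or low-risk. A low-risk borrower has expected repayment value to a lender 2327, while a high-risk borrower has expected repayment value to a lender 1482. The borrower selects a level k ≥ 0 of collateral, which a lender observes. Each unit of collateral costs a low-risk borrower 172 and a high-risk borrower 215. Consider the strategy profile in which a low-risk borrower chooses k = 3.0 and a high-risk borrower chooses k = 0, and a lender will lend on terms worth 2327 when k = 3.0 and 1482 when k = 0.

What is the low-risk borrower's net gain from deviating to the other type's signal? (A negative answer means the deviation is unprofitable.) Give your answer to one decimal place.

-329.0

Playing k = 3.0 the low-risk borrower receives 2327 − 172 × 3.0 = 1811.
Deviating to k = 0 yields 1482 instead.
Gain from deviating: 1482 − 1811 = -329.0.
The gain is negative, so the low-risk type's incentive-compatibility constraint is satisfied.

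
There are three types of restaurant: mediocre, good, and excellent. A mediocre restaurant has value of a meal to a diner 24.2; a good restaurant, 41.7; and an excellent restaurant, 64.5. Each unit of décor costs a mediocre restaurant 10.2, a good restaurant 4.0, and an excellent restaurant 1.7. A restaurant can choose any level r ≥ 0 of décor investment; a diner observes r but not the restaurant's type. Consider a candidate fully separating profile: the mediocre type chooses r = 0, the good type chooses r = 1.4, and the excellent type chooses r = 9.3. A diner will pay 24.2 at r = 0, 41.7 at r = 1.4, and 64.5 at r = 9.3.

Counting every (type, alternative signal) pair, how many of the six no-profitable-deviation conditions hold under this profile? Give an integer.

5

Good (own payoff 41.7 − 4.0×1.4 = 36.1): to r=0 gives 24.2 → no gain ✓; to r=9.3 gives 64.5 − 4.0×9.3 = 27.3 → no gain ✓.
Mediocre (own payoff 24.2): to r=1.4 gives 41.7 − 10.2×1.4 = 27.42 → profitable ✗; to r=9.3 gives 64.5 − 10.2×9.3 = -30.36 → no gain ✓.
Excellent (own payoff 64.5 − 1.7×9.3 = 48.69): to r=0 gives 24.2 → no gain ✓; to r=1.4 gives 41.7 − 1.7×1.4 = 39.32 → no gain ✓.
5 of the 6 constraints hold; not an equilibrium.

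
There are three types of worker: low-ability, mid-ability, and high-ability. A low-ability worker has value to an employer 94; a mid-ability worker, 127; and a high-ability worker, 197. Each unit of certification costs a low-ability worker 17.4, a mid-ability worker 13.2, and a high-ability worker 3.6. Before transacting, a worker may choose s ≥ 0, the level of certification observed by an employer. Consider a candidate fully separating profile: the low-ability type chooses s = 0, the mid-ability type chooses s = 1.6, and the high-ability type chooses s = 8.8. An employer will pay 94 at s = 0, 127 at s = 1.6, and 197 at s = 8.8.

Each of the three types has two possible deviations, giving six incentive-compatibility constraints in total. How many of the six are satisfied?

Mid-ability (own payoff 127 − 13.2×1.6 = 105.88): to s=0 gives 94 → no gain ✓; to s=8.8 gives 197 − 13.2×8.8 = 80.84 → no gain ✓.
High-ability (own payoff 197 − 3.6×8.8 = 165.32): to s=0 gives 94 → no gain ✓; to s=1.6 gives 127 − 3.6×1.6 = 121.24 → no gain ✓.
Low-ability (own payoff 94): to s=1.6 gives 127 − 17.4×1.6 = 99.16 → profitable ✗; to s=8.8 gives 197 − 17.4×8.8 = 43.88 → no gain ✓.
5 of the 6 constraints hold; not an equilibrium.

5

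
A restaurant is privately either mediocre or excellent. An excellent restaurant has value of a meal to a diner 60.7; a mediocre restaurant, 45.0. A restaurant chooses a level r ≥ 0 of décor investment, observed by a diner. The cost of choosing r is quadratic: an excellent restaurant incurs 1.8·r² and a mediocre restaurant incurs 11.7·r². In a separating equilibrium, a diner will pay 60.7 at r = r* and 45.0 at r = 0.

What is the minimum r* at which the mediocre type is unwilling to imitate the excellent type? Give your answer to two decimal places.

1.16

The mediocre type at r = 0 receives 45.0; imitating at r* yields 60.7 − 11.7·r*².
Indifference: 45.0 = 60.7 − 11.7·r*², so r*² = (60.7 − 45.0) / 11.7 ≈ 1.3419.
r* = √1.3419 ≈ 1.16.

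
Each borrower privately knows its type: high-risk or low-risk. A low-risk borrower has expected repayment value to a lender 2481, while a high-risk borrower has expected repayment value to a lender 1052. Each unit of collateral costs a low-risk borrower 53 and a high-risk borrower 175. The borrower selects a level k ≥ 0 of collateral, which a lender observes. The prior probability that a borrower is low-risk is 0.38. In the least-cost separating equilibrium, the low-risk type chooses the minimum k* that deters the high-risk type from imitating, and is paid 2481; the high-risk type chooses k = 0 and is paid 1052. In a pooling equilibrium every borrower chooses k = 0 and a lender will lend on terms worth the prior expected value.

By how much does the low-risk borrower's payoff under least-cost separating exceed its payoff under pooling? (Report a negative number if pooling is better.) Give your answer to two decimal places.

Least-cost separating signal: k* solves 1052 = 2481 − 175·k*, so k* = (2481 − 1052)/175 ≈ 8.1657.
Low-risk type's separating payoff: 2481 − 53 × k* = 2481 − 53 × (2481 − 1052)/175 = 2481 − 75737/175 ≈ 2048.2171.
Pooling payoff: 0.38 × 2481 + 0.62 × 1052 = 1595.02.
Difference: 2048.2171 − 1595.02 = 453.1971, i.e. 453.20 to two decimal places.
The low-risk type prefers to separate.

453.20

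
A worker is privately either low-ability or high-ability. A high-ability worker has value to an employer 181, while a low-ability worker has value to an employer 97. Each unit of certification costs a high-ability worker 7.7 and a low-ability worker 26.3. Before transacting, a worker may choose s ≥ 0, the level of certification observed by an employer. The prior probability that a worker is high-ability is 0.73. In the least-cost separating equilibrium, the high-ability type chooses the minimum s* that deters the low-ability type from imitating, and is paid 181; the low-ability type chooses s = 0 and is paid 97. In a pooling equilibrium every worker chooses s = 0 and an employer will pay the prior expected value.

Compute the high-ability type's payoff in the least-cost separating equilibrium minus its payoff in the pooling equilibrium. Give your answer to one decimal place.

-1.9

Least-cost separating signal: s* solves 97 = 181 − 26.3·s*, so s* = (181 − 97)/26.3 ≈ 3.1939.
High-ability type's separating payoff: 181 − 7.7 × s* = 181 − 7.7 × (181 − 97)/26.3 = 181 − 646.8/26.3 ≈ 156.407.
Pooling payoff: 0.73 × 181 + 0.27 × 97 = 158.32.
Difference: 156.407 − 158.32 = -1.913, i.e. -1.9 to one decimal place.
The high-ability type would prefer the pooling outcome.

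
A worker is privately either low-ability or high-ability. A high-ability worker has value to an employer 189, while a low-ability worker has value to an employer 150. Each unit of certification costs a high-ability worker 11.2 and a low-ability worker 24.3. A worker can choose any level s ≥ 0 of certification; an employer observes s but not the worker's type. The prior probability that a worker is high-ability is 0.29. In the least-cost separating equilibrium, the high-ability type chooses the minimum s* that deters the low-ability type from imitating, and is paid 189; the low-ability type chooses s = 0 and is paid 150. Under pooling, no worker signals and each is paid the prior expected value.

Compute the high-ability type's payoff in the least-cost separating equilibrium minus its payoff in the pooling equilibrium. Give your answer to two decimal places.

9.71

Least-cost separating signal: s* solves 150 = 189 − 24.3·s*, so s* = (189 − 150)/24.3 ≈ 1.6049.
High-ability type's separating payoff: 189 − 11.2 × s* = 189 − 11.2 × (189 − 150)/24.3 = 189 − 436.8/24.3 ≈ 171.0247.
Pooling payoff: 0.29 × 189 + 0.71 × 150 = 161.31.
Difference: 171.0247 − 161.31 = 9.7147, i.e. 9.71 to two decimal places.
The high-ability type prefers to separate.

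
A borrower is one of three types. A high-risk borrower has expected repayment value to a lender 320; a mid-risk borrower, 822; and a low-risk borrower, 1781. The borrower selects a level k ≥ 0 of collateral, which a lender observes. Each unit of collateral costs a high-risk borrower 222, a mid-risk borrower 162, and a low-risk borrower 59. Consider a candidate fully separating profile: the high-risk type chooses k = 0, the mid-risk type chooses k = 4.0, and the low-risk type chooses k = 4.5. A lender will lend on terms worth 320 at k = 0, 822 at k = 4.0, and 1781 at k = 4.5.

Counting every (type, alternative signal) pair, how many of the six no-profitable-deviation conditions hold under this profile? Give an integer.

Low-risk (own payoff 1781 − 59×4.5 = 1515.5): to k=0 gives 320 → no gain ✓; to k=4.0 gives 822 − 59×4.0 = 586 → no gain ✓.
Mid-risk (own payoff 822 − 162×4.0 = 174): to k=0 gives 320 → profitable ✗; to k=4.5 gives 1781 − 162×4.5 = 1052 → profitable ✗.
High-risk (own payoff 320): to k=4.0 gives 822 − 222×4.0 = -66 → no gain ✓; to k=4.5 gives 1781 − 222×4.5 = 782 → profitable ✗.
3 of the 6 constraints hold; not an equilibrium.

3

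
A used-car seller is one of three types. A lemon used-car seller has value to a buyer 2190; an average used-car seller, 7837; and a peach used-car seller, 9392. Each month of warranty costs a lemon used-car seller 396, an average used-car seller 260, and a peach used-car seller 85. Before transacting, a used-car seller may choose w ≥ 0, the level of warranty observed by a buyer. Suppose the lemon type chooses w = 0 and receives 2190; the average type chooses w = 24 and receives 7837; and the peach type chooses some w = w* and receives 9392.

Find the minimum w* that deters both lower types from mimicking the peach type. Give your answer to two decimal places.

29.98

Lemon type (on-path payoff 2190) won't mimic when 2190 ≥ 9392 − 396·w*, i.e. w* ≥ 18.19.
Average type (on-path payoff 7837 − 260×24 = 1597) won't mimic when 1597 ≥ 9392 − 260·w*, i.e. w* ≥ 29.98.
Both must hold, so w* = max(18.19, 29.98) = 29.98. The average type's constraint binds.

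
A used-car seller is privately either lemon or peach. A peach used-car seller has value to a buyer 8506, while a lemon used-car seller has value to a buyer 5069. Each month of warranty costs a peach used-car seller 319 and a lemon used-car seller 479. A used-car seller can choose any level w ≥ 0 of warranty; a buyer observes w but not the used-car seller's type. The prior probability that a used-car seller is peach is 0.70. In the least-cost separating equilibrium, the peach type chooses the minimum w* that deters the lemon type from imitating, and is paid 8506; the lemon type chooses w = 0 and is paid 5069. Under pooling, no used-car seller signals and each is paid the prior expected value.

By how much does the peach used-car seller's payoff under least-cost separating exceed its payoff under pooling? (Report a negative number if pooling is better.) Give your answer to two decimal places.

-1257.84

Least-cost separating signal: w* solves 5069 = 8506 − 479·w*, so w* = (8506 − 5069)/479 ≈ 7.1754.
Peach type's separating payoff: 8506 − 319 × w* = 8506 − 319 × (8506 − 5069)/479 = 8506 − 1096403/479 ≈ 6217.0585.
Pooling payoff: 0.70 × 8506 + 0.30 × 5069 = 7474.9.
Difference: 6217.0585 − 7474.9 = -1257.8415, i.e. -1257.84 to two decimal places.
The peach type would prefer the pooling outcome.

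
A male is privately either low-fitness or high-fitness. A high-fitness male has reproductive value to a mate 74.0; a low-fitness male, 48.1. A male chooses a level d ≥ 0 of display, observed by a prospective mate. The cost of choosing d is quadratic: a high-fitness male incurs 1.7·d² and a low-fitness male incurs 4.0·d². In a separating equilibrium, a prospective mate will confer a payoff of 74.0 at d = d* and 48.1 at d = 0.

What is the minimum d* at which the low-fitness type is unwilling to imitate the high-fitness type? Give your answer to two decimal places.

2.54

The low-fitness type at d = 0 receives 48.1; imitating at d* yields 74.0 − 4.0·d*².
Indifference: 48.1 = 74.0 − 4.0·d*², so d*² = (74.0 − 48.1) / 4.0 = 6.475.
d* = √6.475 ≈ 2.54.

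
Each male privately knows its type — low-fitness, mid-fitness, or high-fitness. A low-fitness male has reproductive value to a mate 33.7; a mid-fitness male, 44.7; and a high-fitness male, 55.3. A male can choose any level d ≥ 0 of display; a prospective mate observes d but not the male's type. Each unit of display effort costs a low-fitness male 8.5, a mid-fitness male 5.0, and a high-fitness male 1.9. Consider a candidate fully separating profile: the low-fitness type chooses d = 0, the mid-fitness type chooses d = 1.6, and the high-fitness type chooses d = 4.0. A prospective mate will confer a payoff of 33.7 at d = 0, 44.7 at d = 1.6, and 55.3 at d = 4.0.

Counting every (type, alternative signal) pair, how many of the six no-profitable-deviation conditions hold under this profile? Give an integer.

High-fitness (own payoff 55.3 − 1.9×4.0 = 47.7): to d=0 gives 33.7 → no gain ✓; to d=1.6 gives 44.7 − 1.9×1.6 = 41.66 → no gain ✓.
Low-fitness (own payoff 33.7): to d=1.6 gives 44.7 − 8.5×1.6 = 31.1 → no gain ✓; to d=4.0 gives 55.3 − 8.5×4.0 = 21.3 → no gain ✓.
Mid-fitness (own payoff 44.7 − 5.0×1.6 = 36.7): to d=0 gives 33.7 → no gain ✓; to d=4.0 gives 55.3 − 5.0×4.0 = 35.3 → no gain ✓.
6 of the 6 constraints hold; this profile is a separating equilibrium.

6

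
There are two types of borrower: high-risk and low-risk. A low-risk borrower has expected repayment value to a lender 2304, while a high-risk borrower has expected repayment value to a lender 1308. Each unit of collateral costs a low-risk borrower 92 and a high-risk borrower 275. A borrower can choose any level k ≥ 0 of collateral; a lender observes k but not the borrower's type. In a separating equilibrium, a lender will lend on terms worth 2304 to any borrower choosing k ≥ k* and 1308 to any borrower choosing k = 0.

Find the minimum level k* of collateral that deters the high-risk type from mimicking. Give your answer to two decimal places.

A high-risk borrower choosing k = 0 receives 1308.
Imitating at k* instead would pay 2304 at cost 275·k*, netting 2304 − 275·k*.
Indifference: 1308 = 2304 − 275·k*, so k* = (2304 − 1308) / 275 ≈ 3.62.
At k* the high-risk type's incentive constraint just binds; the low-risk type strictly prefers k* since its per-unit cost is lower.

3.62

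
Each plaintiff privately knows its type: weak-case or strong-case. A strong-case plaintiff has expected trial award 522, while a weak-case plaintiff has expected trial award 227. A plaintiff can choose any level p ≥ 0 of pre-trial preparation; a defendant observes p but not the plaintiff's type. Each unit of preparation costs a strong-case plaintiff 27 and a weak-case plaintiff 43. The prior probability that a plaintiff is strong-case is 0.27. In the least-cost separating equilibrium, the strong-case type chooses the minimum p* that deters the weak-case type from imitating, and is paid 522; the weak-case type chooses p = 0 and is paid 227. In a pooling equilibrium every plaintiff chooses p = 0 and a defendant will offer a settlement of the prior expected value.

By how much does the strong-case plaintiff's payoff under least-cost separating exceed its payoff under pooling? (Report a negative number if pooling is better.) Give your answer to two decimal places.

30.12

Least-cost separating signal: p* solves 227 = 522 − 43·p*, so p* = (522 − 227)/43 ≈ 6.8605.
Strong-case type's separating payoff: 522 − 27 × p* = 522 − 27 × (522 − 227)/43 = 522 − 7965/43 ≈ 336.7674.
Pooling payoff: 0.27 × 522 + 0.73 × 227 = 306.65.
Difference: 336.7674 − 306.65 = 30.1174, i.e. 30.12 to two decimal places.
The strong-case type prefers to separate.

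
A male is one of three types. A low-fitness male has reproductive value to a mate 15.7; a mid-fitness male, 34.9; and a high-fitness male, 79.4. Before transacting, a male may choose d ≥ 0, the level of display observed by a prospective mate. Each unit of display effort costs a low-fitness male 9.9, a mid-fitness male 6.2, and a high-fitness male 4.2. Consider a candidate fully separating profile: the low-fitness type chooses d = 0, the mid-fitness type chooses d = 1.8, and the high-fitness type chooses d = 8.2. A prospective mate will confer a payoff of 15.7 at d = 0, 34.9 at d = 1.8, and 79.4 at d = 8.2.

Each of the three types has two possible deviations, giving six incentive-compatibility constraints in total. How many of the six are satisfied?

4

Low-fitness (own payoff 15.7): to d=1.8 gives 34.9 − 9.9×1.8 = 17.08 → profitable ✗; to d=8.2 gives 79.4 − 9.9×8.2 = -1.78 → no gain ✓.
High-fitness (own payoff 79.4 − 4.2×8.2 = 44.96): to d=0 gives 15.7 → no gain ✓; to d=1.8 gives 34.9 − 4.2×1.8 = 27.34 → no gain ✓.
Mid-fitness (own payoff 34.9 − 6.2×1.8 = 23.74): to d=0 gives 15.7 → no gain ✓; to d=8.2 gives 79.4 − 6.2×8.2 = 28.56 → profitable ✗.
4 of the 6 constraints hold; not an equilibrium.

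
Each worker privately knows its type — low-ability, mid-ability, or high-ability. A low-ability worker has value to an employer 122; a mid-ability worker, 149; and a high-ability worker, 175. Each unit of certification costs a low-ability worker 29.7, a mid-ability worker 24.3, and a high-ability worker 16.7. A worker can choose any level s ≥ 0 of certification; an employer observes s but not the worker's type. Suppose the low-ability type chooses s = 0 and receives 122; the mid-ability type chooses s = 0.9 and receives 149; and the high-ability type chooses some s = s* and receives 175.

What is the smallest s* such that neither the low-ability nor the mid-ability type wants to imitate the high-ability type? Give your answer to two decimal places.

1.97

Mid-ability type (on-path payoff 149 − 24.3×0.9 = 127.13) won't mimic when 127.13 ≥ 175 − 24.3·s*, i.e. s* ≥ 1.97.
Low-ability type (on-path payoff 122) won't mimic when 122 ≥ 175 − 29.7·s*, i.e. s* ≥ 1.78.
Both must hold, so s* = max(1.78, 1.97) = 1.97. The mid-ability type's constraint binds.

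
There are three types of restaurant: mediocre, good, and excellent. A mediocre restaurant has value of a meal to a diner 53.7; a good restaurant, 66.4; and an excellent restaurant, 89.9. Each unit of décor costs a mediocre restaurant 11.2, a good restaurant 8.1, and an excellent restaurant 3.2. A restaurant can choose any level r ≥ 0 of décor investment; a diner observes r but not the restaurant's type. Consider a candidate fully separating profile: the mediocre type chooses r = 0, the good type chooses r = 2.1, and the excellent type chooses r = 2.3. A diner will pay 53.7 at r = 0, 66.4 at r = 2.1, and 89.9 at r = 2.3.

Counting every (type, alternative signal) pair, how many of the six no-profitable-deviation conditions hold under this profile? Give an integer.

3

Good (own payoff 66.4 − 8.1×2.1 = 49.39): to r=0 gives 53.7 → profitable ✗; to r=2.3 gives 89.9 − 8.1×2.3 = 71.27 → profitable ✗.
Excellent (own payoff 89.9 − 3.2×2.3 = 82.54): to r=0 gives 53.7 → no gain ✓; to r=2.1 gives 66.4 − 3.2×2.1 = 59.68 → no gain ✓.
Mediocre (own payoff 53.7): to r=2.1 gives 66.4 − 11.2×2.1 = 42.88 → no gain ✓; to r=2.3 gives 89.9 − 11.2×2.3 = 64.14 → profitable ✗.
3 of the 6 constraints hold; not an equilibrium.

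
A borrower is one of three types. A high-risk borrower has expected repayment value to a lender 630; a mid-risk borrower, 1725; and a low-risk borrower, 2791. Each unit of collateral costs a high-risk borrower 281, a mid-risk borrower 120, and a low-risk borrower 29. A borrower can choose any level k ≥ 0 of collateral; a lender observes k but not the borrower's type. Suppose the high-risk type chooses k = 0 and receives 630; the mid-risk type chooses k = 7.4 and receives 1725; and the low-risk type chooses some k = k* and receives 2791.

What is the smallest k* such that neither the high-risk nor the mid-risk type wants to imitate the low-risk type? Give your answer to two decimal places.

Mid-risk type (on-path payoff 1725 − 120×7.4 = 837) won't mimic when 837 ≥ 2791 − 120·k*, i.e. k* ≥ 16.28.
High-risk type (on-path payoff 630) won't mimic when 630 ≥ 2791 − 281·k*, i.e. k* ≥ 7.69.
Both must hold, so k* = max(7.69, 16.28) = 16.28. The mid-risk type's constraint binds.

16.28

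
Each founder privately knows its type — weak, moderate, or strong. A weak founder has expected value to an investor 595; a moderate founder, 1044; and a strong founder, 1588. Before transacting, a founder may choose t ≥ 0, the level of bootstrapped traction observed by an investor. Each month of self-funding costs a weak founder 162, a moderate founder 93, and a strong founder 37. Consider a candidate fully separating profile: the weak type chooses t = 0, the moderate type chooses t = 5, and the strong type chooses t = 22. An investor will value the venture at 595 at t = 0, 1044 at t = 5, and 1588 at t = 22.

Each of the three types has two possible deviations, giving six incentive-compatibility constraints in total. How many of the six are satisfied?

4

Strong (own payoff 1588 − 37×22 = 774): to t=0 gives 595 → no gain ✓; to t=5 gives 1044 − 37×5 = 859 → profitable ✗.
Weak (own payoff 595): to t=5 gives 1044 − 162×5 = 234 → no gain ✓; to t=22 gives 1588 − 162×22 = -1976 → no gain ✓.
Moderate (own payoff 1044 − 93×5 = 579): to t=0 gives 595 → profitable ✗; to t=22 gives 1588 − 93×22 = -458 → no gain ✓.
4 of the 6 constraints hold; not an equilibrium.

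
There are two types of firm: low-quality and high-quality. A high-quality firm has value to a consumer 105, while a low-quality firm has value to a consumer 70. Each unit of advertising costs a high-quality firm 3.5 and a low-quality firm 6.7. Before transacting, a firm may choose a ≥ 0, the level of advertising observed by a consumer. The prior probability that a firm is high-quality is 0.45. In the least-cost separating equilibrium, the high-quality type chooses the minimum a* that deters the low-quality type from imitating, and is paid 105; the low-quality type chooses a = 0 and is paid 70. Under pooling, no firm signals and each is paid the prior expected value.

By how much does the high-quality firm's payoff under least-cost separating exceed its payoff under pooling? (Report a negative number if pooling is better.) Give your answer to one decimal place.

1.0

Least-cost separating signal: a* solves 70 = 105 − 6.7·a*, so a* = (105 − 70)/6.7 ≈ 5.2239.
High-quality type's separating payoff: 105 − 3.5 × a* = 105 − 3.5 × (105 − 70)/6.7 = 105 − 122.5/6.7 ≈ 86.716.
Pooling payoff: 0.45 × 105 + 0.55 × 70 = 85.75.
Difference: 86.716 − 85.75 = 0.966, i.e. 1.0 to one decimal place.
The high-quality type prefers to separate.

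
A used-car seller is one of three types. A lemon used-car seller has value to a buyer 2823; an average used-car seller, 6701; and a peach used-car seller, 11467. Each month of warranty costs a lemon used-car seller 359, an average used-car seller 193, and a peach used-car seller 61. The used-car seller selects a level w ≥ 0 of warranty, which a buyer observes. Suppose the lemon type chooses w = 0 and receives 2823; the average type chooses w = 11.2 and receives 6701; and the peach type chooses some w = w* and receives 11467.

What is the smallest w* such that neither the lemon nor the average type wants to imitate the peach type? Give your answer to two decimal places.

Average type (on-path payoff 6701 − 193×11.2 = 4539.4) won't mimic when 4539.4 ≥ 11467 − 193·w*, i.e. w* ≥ 35.89.
Lemon type (on-path payoff 2823) won't mimic when 2823 ≥ 11467 − 359·w*, i.e. w* ≥ 24.08.
Both must hold, so w* = max(24.08, 35.89) = 35.89. The average type's constraint binds.

35.89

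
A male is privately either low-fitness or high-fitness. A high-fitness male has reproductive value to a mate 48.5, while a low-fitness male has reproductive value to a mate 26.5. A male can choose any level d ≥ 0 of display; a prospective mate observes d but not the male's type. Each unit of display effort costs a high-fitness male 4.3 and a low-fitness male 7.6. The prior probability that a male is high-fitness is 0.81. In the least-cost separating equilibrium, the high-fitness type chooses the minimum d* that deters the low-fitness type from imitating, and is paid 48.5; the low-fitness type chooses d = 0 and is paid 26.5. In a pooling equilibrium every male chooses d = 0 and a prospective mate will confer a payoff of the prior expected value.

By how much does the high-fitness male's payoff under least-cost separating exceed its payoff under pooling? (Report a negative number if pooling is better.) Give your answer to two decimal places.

Least-cost separating signal: d* solves 26.5 = 48.5 − 7.6·d*, so d* = (48.5 − 26.5)/7.6 ≈ 2.8947.
High-fitness type's separating payoff: 48.5 − 4.3 × d* = 48.5 − 4.3 × (48.5 − 26.5)/7.6 = 48.5 − 94.6/7.6 ≈ 36.0526.
Pooling payoff: 0.81 × 48.5 + 0.19 × 26.5 = 44.32.
Difference: 36.0526 − 44.32 = -8.2674, i.e. -8.27 to two decimal places.
The high-fitness type would prefer the pooling outcome.

-8.27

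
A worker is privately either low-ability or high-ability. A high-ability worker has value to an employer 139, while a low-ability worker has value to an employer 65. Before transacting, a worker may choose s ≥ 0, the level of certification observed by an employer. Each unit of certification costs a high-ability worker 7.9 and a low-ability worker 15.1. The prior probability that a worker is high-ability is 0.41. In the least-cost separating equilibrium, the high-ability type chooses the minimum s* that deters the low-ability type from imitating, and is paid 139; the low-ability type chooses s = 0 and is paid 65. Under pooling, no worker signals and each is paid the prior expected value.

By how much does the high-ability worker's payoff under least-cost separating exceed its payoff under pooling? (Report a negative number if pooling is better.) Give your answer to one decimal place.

4.9

Least-cost separating signal: s* solves 65 = 139 − 15.1·s*, so s* = (139 − 65)/15.1 ≈ 4.9007.
High-ability type's separating payoff: 139 − 7.9 × s* = 139 − 7.9 × (139 − 65)/15.1 = 139 − 584.6/15.1 ≈ 100.285.
Pooling payoff: 0.41 × 139 + 0.59 × 65 = 95.34.
Difference: 100.285 − 95.34 = 4.945, i.e. 4.9 to one decimal place.
The high-ability type prefers to separate.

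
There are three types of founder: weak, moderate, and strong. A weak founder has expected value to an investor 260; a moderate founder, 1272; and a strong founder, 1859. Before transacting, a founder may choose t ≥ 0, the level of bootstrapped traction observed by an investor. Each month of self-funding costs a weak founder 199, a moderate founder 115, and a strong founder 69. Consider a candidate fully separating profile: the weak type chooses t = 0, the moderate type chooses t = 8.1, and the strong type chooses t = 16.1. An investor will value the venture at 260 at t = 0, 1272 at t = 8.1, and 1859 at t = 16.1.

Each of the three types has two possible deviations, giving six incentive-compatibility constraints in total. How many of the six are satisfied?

6

Strong (own payoff 1859 − 69×16.1 = 748.1): to t=0 gives 260 → no gain ✓; to t=8.1 gives 1272 − 69×8.1 = 713.1 → no gain ✓.
Weak (own payoff 260): to t=8.1 gives 1272 − 199×8.1 = -339.9 → no gain ✓; to t=16.1 gives 1859 − 199×16.1 = -1344.9 → no gain ✓.
Moderate (own payoff 1272 − 115×8.1 = 340.5): to t=0 gives 260 → no gain ✓; to t=16.1 gives 1859 − 115×16.1 = 7.5 → no gain ✓.
6 of the 6 constraints hold; this profile is a separating equilibrium.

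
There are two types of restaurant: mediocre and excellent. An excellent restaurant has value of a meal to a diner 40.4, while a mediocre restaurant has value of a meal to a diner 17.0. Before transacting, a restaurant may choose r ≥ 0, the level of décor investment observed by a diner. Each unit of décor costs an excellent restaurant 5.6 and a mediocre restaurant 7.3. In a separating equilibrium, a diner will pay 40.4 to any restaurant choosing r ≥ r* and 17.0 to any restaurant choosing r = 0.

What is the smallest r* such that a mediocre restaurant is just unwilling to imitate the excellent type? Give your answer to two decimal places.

3.21

A mediocre restaurant choosing r = 0 receives 17.0.
Imitating at r* instead would pay 40.4 at cost 7.3·r*, netting 40.4 − 7.3·r*.
Indifference: 17.0 = 40.4 − 7.3·r*, so r* = (40.4 − 17.0) / 7.3 ≈ 3.21.
This is the mediocre type's binding incentive-compatibility constraint; any r ≥ 3.21 sustains separation on that side.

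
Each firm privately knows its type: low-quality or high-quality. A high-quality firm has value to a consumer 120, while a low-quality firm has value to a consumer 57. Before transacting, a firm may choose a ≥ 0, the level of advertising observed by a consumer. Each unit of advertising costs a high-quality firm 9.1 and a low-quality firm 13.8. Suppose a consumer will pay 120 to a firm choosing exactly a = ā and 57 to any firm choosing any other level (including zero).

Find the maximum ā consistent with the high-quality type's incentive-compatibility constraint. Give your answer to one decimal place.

6.9

Choosing ā yields the high-quality type 120 − 9.1·ā; choosing zero yields 57.
The high-quality type is indifferent at 120 − 9.1·ā = 57, i.e. ā = (120 − 57) / 9.1 ≈ 6.9.
For any ā above 6.9 the high-quality type would rather pool at zero, so separation collapses.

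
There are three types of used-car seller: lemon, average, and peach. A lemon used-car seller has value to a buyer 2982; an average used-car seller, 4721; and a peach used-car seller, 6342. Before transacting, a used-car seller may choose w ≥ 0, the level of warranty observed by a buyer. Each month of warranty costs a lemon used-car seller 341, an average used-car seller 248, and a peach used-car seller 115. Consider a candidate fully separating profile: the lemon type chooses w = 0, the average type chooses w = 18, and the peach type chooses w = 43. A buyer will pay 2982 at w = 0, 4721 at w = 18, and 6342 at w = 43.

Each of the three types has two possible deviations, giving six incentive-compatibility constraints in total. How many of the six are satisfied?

Average (own payoff 4721 − 248×18 = 257): to w=0 gives 2982 → profitable ✗; to w=43 gives 6342 − 248×43 = -4322 → no gain ✓.
Peach (own payoff 6342 − 115×43 = 1397): to w=0 gives 2982 → profitable ✗; to w=18 gives 4721 − 115×18 = 2651 → profitable ✗.
Lemon (own payoff 2982): to w=18 gives 4721 − 341×18 = -1417 → no gain ✓; to w=43 gives 6342 − 341×43 = -8321 → no gain ✓.
3 of the 6 constraints hold; not an equilibrium.

3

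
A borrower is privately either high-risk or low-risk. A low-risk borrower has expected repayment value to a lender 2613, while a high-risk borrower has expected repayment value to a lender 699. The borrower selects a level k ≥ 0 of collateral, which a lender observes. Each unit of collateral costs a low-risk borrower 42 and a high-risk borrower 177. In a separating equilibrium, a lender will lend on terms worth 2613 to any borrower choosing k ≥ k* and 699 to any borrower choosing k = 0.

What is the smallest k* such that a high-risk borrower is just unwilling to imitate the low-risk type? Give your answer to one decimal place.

A high-risk borrower choosing k = 0 receives 699.
Imitating at k* instead would pay 2613 at cost 177·k*, netting 2613 − 177·k*.
Indifference: 699 = 2613 − 177·k*, so k* = (2613 − 699) / 177 ≈ 10.8.
This is the high-risk type's binding incentive-compatibility constraint; any k ≥ 10.8 sustains separation on that side.

10.8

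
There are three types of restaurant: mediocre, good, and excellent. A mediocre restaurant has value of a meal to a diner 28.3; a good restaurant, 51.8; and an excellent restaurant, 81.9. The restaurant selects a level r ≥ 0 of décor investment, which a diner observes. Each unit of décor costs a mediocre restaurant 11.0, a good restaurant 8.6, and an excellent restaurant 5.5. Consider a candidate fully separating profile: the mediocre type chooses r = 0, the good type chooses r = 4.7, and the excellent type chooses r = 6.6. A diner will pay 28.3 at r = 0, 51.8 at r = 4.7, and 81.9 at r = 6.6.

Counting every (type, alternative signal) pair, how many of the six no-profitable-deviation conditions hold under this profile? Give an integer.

4

Mediocre (own payoff 28.3): to r=4.7 gives 51.8 − 11.0×4.7 = 0.1 → no gain ✓; to r=6.6 gives 81.9 − 11.0×6.6 = 9.3 → no gain ✓.
Excellent (own payoff 81.9 − 5.5×6.6 = 45.6): to r=0 gives 28.3 → no gain ✓; to r=4.7 gives 51.8 − 5.5×4.7 = 25.95 → no gain ✓.
Good (own payoff 51.8 − 8.6×4.7 = 11.38): to r=0 gives 28.3 → profitable ✗; to r=6.6 gives 81.9 − 8.6×6.6 = 25.14 → profitable ✗.
4 of the 6 constraints hold; not an equilibrium.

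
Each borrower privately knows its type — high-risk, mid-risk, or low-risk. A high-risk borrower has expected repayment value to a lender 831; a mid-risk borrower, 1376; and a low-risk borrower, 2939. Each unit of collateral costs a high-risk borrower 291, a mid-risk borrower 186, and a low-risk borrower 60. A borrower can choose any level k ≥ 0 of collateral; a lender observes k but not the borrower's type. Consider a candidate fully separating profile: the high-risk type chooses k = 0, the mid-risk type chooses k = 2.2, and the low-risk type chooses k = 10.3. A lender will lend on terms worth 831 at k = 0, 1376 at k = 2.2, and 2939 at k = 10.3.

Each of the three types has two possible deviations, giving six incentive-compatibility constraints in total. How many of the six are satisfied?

5

Low-risk (own payoff 2939 − 60×10.3 = 2321): to k=0 gives 831 → no gain ✓; to k=2.2 gives 1376 − 60×2.2 = 1244 → no gain ✓.
Mid-risk (own payoff 1376 − 186×2.2 = 966.8): to k=0 gives 831 → no gain ✓; to k=10.3 gives 2939 − 186×10.3 = 1023.2 → profitable ✗.
High-risk (own payoff 831): to k=2.2 gives 1376 − 291×2.2 = 735.8 → no gain ✓; to k=10.3 gives 2939 − 291×10.3 = -58.3 → no gain ✓.
5 of the 6 constraints hold; not an equilibrium.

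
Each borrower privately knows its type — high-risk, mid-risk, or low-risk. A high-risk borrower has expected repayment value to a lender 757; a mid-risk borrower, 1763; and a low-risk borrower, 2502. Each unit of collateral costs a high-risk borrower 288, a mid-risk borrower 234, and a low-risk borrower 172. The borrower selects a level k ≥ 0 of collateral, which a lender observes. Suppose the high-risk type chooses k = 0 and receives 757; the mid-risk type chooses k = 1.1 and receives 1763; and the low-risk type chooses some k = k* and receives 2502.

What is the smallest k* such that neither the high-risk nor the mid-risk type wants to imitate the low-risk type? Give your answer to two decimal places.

High-risk type (on-path payoff 757) won't mimic when 757 ≥ 2502 − 288·k*, i.e. k* ≥ 6.06.
Mid-risk type (on-path payoff 1763 − 234×1.1 = 1505.6) won't mimic when 1505.6 ≥ 2502 − 234·k*, i.e. k* ≥ 4.26.
Both must hold, so k* = max(6.06, 4.26) = 6.06. The high-risk type's constraint binds.

6.06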